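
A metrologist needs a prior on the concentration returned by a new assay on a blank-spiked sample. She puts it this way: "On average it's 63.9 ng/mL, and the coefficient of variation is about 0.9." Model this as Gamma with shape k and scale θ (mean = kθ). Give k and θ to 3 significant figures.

For Gamma(k, scale θ): mean = kθ, variance = kθ², so CV = 1/√k.
CV = 0.9, hence k = 1/CV² = 1.23.
Then θ = mean/k = 63.9/1.23 = 51.8.

k ≈ 1.23, θ ≈ 51.8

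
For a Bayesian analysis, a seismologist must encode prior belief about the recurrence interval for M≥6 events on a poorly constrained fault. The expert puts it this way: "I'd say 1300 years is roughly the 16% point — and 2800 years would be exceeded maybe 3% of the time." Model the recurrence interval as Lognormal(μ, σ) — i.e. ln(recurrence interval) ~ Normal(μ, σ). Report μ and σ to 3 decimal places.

If T ~ Lognormal(μ,σ) then ln T ~ Normal(μ,σ), so the p-quantile of ln T is μ + z_p·σ.
ln(1300) = 7.17 and ln(2800) = 7.937; z_{0.16} = -0.9945, z_{0.97} = 1.881.
σ = (7.937 − 7.17)/(1.881 − (-0.9945)) = 0.267.
μ = 7.17 − (-0.9945)·0.267 = 7.435.

μ ≈ 7.435, σ ≈ 0.267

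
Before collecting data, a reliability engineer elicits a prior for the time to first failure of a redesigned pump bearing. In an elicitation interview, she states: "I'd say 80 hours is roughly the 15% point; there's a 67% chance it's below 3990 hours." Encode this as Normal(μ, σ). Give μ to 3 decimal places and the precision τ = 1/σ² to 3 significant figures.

For Normal(μ,σ), the p-quantile is μ + z_p·σ. Here z_{0.15} = -1.036, z_{0.67} = 0.4399.
So 80 = μ − 1.036σ and 3990 = μ + 0.4399σ.
Subtracting: σ = (3990 − 80)/(0.4399 − (-1.036)) = 2648.430.
Then μ = 80 − (-1.036)·2648.430 = 2824.921.
Precision τ = 1/σ² = 1/2648² = 1.43e-07.

μ = 2824.921, τ = 1.43e-07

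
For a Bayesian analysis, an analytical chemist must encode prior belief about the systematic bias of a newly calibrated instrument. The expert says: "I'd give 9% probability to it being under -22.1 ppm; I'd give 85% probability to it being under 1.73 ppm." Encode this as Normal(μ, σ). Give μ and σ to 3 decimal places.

For Normal(μ,σ), the p-quantile is μ + z_p·σ. Here z_{0.09} = -1.341, z_{0.85} = 1.036.
So -22.1 = μ − 1.341σ and 1.73 = μ + 1.036σ.
Subtracting: σ = (1.73 − -22.1)/(1.036 − (-1.341)) = 10.024.
Then μ = -22.1 − (-1.341)·10.024 = -8.660.

μ = -8.660, σ = 10.024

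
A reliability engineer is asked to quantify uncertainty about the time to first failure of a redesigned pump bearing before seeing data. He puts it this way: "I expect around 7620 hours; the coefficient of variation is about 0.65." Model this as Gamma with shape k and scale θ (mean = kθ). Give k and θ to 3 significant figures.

For Gamma(k, scale θ): mean = kθ, variance = kθ², so CV = 1/√k.
CV = 0.65, hence k = 1/CV² = 2.37.
Then θ = mean/k = 7620/2.37 = 3220.

k ≈ 2.37, θ ≈ 3220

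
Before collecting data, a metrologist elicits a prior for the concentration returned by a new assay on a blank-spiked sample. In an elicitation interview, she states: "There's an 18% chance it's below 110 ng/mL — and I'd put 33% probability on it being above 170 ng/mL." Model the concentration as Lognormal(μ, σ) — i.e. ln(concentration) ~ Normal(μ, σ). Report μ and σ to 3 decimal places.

μ ≈ 4.994, σ ≈ 0.321

If T ~ Lognormal(μ,σ) then ln T ~ Normal(μ,σ), so the p-quantile of ln T is μ + z_p·σ.
ln(110) = 4.7 and ln(170) = 5.136; z_{0.18} = -0.9154, z_{0.67} = 0.4399.
σ = (5.136 − 4.7)/(0.4399 − (-0.9154)) = 0.321.
μ = 4.7 − (-0.9154)·0.321 = 4.994.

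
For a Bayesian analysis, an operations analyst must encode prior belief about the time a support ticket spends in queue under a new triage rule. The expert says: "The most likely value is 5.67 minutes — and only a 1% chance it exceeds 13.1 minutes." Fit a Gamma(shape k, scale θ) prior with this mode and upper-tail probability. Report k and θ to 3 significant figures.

Gamma(k,θ) with k>1 has mode (k−1)θ, so θ = 5.67/(k−1).
Need P(X < 13.1) = 0.99 with θ tied to k this way. Start at k = 2, θ = 5.67: P(X<13.1) ≈ 0.672.
Too low — raise k to concentrate. Iterating converges to k ≈ 7.81.
Then θ = 5.67/(7.81−1) ≈ 0.833.

k ≈ 7.81, θ ≈ 0.833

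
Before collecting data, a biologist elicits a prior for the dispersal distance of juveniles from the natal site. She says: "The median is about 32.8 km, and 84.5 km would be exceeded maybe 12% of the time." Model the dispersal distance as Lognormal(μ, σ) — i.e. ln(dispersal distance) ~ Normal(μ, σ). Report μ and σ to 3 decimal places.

μ ≈ 3.490, σ ≈ 0.805

If T ~ Lognormal(μ,σ) then ln T ~ Normal(μ,σ), so the p-quantile of ln T is μ + z_p·σ.
ln(32.8) = 3.49 and ln(84.5) = 4.437; z_{0.5} = 0, z_{0.88} = 1.175.
σ = (4.437 − 3.49)/(1.175 − (0)) = 0.805.
μ = 3.49 − (0)·0.805 = 3.490.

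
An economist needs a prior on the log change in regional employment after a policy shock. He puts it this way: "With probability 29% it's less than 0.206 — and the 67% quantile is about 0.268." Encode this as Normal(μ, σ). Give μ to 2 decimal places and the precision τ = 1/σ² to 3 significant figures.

For Normal(μ,σ), the p-quantile is μ + z_p·σ. Here z_{0.29} = -0.5534, z_{0.67} = 0.4399.
So 0.206 = μ − 0.5534σ and 0.268 = μ + 0.4399σ.
Subtracting: σ = (0.268 − 0.206)/(0.4399 − (-0.5534)) = 0.06.
Then μ = 0.206 − (-0.5534)·0.06 = 0.24.
Precision τ = 1/σ² = 1/0.06242² = 257.

μ = 0.24, τ = 257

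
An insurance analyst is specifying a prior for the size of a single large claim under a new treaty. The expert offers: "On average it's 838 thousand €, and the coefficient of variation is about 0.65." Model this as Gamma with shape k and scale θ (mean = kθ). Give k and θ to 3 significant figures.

k ≈ 2.37, θ ≈ 354

For Gamma(k, scale θ): mean = kθ, variance = kθ², so CV = 1/√k.
CV = 0.65, hence k = 1/CV² = 2.37.
Then θ = mean/k = 838/2.37 = 354.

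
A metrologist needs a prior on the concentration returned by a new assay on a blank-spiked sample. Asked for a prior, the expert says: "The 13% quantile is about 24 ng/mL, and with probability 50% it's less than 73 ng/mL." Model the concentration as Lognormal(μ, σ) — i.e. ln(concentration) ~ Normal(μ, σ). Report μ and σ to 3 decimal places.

If T ~ Lognormal(μ,σ) then ln T ~ Normal(μ,σ), so the p-quantile of ln T is μ + z_p·σ.
ln(24) = 3.178 and ln(73) = 4.29; z_{0.13} = -1.126, z_{0.5} = 0.
σ = (4.29 − 3.178)/(0 − (-1.126)) = 0.988.
μ = 3.178 − (-1.126)·0.988 = 4.290.

μ ≈ 4.290, σ ≈ 0.988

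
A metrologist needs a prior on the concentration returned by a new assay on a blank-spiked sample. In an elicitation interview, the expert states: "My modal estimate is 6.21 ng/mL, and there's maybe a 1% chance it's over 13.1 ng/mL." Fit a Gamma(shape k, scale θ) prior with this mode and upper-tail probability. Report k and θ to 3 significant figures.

k ≈ 9.73, θ ≈ 0.712

Gamma(k,θ) with k>1 has mode (k−1)θ, so θ = 6.21/(k−1).
Need P(X < 13.1) = 0.99 with θ tied to k this way. Start at k = 2, θ = 6.21: P(X<13.1) ≈ 0.623.
Too low — raise k to concentrate. Iterating converges to k ≈ 9.73.
Then θ = 6.21/(9.73−1) ≈ 0.712.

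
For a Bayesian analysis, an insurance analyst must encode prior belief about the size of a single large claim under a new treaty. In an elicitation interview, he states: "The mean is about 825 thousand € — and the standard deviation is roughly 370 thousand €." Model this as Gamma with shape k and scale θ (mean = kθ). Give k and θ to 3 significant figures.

For Gamma(k, scale θ): mean = kθ, variance = kθ², so CV = 1/√k.
CV = SD/mean = 370/825 = 0.4485, hence k = 1/CV² = 4.97.
Then θ = mean/k = 825/4.97 = 166.

k ≈ 4.97, θ ≈ 166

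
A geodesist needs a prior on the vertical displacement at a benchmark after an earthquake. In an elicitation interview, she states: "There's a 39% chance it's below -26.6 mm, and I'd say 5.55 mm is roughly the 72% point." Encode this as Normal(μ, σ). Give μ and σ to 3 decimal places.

The p-quantile of Normal(μ,σ) is μ + z_p·σ, with z_{0.39} = -0.2793 and z_{0.72} = 0.5828.
Eliminate σ: μ = (z₂·x₁ − z₁·x₂)/(z₂ − z₁) = (0.5828·-26.6 − (-0.2793)·5.55)/0.8622 = -16.184.
Then σ = (x₂ − x₁)/(z₂ − z₁) = (5.55 − -26.6)/0.8622 = 37.290.

μ = -16.184, σ = 37.290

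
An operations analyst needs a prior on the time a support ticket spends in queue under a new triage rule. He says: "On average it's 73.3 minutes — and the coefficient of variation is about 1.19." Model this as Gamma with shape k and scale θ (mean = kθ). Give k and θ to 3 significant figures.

For Gamma(k, scale θ): mean = kθ, variance = kθ², so CV = 1/√k.
CV = 1.19, hence k = 1/CV² = 0.706.
Then θ = mean/k = 73.3/0.706 = 104.

k ≈ 0.706, θ ≈ 104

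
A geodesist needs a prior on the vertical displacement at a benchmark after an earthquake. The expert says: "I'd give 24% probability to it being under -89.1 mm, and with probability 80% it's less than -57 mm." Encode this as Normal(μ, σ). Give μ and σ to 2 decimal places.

The p-quantile of Normal(μ,σ) is μ + z_p·σ, with z_{0.24} = -0.7063 and z_{0.8} = 0.8416.
Eliminate σ: μ = (z₂·x₁ − z₁·x₂)/(z₂ − z₁) = (0.8416·-89.1 − (-0.7063)·-57)/1.548 = -74.45.
Then σ = (x₂ − x₁)/(z₂ − z₁) = (-57 − -89.1)/1.548 = 20.74.

μ = -74.45, σ = 20.74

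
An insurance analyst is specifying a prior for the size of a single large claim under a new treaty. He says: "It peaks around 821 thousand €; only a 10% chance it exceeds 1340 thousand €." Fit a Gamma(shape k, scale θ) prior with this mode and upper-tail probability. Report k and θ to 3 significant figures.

k ≈ 8.85, θ ≈ 105

Gamma(k,θ) with k>1 has mode (k−1)θ, so θ = 821/(k−1).
Need P(X < 1340) = 0.9 with θ tied to k this way. Start at k = 2, θ = 821: P(X<1340) ≈ 0.485.
Too low — raise k to concentrate. Iterating converges to k ≈ 8.85.
Then θ = 821/(8.85−1) ≈ 105.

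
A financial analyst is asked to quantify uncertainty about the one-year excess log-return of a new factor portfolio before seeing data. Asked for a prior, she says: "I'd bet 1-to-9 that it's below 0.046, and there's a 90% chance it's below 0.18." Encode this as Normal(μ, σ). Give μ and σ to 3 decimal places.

For Normal(μ,σ), the p-quantile is μ + z_p·σ. Here z_{0.1} = -1.282, z_{0.9} = 1.282.
So 0.046 = μ − 1.282σ and 0.18 = μ + 1.282σ.
Subtracting: σ = (0.18 − 0.046)/(1.282 − (-1.282)) = 0.052.
Then μ = 0.046 − (-1.282)·0.052 = 0.113.

μ = 0.113, σ = 0.052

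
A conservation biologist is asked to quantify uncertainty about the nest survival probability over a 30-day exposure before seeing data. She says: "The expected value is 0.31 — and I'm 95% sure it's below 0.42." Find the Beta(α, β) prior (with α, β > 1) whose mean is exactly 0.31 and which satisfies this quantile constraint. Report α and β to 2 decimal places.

α ≈ 15.74, β ≈ 35.03

With mean 0.31 fixed, write α = 0.31s, β = 0.69s where s = α+β.
Need P(θ < 0.42) = 0.95 under Beta(0.31s, 0.69s). Normal approximation: (q−m)/√(m(1−m)/s) ≈ z_{0.95} = 1.64, so s ≈ 0.31·0.69·(1.64)²/(0.42−0.31)² = 47.8.
At s = 47.8: P(θ<0.42) ≈ 0.945. Adjusting to match 0.95 gives s ≈ 50.76.
So α = 0.31·50.76 ≈ 15.74, β = 0.69·50.76 ≈ 35.03.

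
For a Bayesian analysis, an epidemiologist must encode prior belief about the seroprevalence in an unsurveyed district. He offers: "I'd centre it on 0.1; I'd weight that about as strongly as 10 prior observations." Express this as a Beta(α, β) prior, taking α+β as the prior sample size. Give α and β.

α = 1, β = 9

Under the effective-sample-size interpretation, Beta(α, β) has prior mean α/(α+β) and prior sample size α+β.
So α+β = 10 and α/(α+β) = 0.1, giving α = 0.1·10 = 1 and β = 10 − 1 = 9.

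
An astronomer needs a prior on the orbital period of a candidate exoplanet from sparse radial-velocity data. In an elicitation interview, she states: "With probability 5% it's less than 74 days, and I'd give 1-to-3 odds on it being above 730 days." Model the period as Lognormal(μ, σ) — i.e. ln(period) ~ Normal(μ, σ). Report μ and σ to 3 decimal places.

If T ~ Lognormal(μ,σ) then ln T ~ Normal(μ,σ), so the p-quantile of ln T is μ + z_p·σ.
ln(74) = 4.304 and ln(730) = 6.593; z_{0.05} = -1.645, z_{0.75} = 0.6745.
σ = (6.593 − 4.304)/(0.6745 − (-1.645)) = 0.987.
μ = 4.304 − (-1.645)·0.987 = 5.927.

μ ≈ 5.927, σ ≈ 0.987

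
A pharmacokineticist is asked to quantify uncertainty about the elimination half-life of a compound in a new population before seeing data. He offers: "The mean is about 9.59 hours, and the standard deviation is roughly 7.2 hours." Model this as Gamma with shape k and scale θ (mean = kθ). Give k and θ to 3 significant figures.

k ≈ 1.77, θ ≈ 5.41

For Gamma(k, scale θ): mean = kθ, variance = kθ², so CV = 1/√k.
CV = SD/mean = 7.2/9.59 = 0.7508, hence k = 1/CV² = 1.77.
Then θ = mean/k = 9.59/1.77 = 5.41.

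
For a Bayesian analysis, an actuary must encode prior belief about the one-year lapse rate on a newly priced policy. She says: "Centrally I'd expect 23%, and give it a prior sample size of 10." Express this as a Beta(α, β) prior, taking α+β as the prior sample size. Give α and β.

Under the effective-sample-size interpretation, Beta(α, β) has prior mean α/(α+β) and prior sample size α+β.
So α+β = 10 and α/(α+β) = 0.23, giving α = 0.23·10 = 2.3 and β = 10 − 2.3 = 7.7.

α = 2.3, β = 7.7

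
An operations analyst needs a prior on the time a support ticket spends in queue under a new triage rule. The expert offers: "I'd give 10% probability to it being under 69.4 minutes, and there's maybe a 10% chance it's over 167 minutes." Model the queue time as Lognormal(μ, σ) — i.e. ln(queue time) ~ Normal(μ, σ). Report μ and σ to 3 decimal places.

μ ≈ 4.679, σ ≈ 0.343

If T ~ Lognormal(μ,σ) then ln T ~ Normal(μ,σ), so the p-quantile of ln T is μ + z_p·σ.
ln(69.4) = 4.24 and ln(167) = 5.118; z_{0.1} = -1.282, z_{0.9} = 1.282.
σ = (5.118 − 4.24)/(1.282 − (-1.282)) = 0.343.
μ = 4.24 − (-1.282)·0.343 = 4.679.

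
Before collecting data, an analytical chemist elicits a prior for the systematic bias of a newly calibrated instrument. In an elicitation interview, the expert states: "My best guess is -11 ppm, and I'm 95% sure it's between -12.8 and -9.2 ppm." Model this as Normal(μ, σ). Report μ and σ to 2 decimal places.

μ = -11.00, σ = 0.92

A symmetric 95% interval runs μ ± z·σ with z = 1.96.
Half-width = 1.8, so σ = 1.8/1.96 = 0.92.
μ is the stated best guess, -11.00.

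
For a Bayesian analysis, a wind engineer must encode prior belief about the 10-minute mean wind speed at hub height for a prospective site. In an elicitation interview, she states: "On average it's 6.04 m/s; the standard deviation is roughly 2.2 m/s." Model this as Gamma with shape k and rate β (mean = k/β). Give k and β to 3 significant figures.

For Gamma(k, rate β): mean = k/β, variance = k/β², so CV = 1/√k.
CV = SD/mean = 2.2/6.04 = 0.3642, hence k = 1/CV² = 7.54.
Then β = k/mean = 7.54/6.04 = 1.25.

k ≈ 7.54, β ≈ 1.25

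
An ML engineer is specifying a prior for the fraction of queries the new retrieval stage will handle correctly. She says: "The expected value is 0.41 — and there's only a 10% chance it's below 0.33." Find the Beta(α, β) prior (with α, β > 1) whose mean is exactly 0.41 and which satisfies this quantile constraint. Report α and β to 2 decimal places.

α ≈ 24.89, β ≈ 35.82

With mean 0.41 fixed, write α = 0.41s, β = 0.59s where s = α+β.
Need P(θ < 0.33) = 0.1 under Beta(0.41s, 0.59s). Normal approximation: (q−m)/√(m(1−m)/s) ≈ z_{0.1} = -1.28, so s ≈ 0.41·0.59·(-1.28)²/(0.33−0.41)² = 62.1.
At s = 62.1: P(θ<0.33) ≈ 0.097. Adjusting to match 0.1 gives s ≈ 60.71.
So α = 0.41·60.71 ≈ 24.89, β = 0.59·60.71 ≈ 35.82.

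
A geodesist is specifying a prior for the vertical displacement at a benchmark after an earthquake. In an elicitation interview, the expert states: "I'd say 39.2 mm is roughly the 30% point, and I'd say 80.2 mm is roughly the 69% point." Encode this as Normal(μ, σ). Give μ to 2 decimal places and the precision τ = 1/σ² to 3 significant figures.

μ = 60.27, τ = 0.000619

For Normal(μ,σ), the p-quantile is μ + z_p·σ. Here z_{0.3} = -0.5244, z_{0.69} = 0.4959.
So 39.2 = μ − 0.5244σ and 80.2 = μ + 0.4959σ.
Subtracting: σ = (80.2 − 39.2)/(0.4959 − (-0.5244)) = 40.19.
Then μ = 39.2 − (-0.5244)·40.19 = 60.27.
Precision τ = 1/σ² = 1/40.19² = 0.000619.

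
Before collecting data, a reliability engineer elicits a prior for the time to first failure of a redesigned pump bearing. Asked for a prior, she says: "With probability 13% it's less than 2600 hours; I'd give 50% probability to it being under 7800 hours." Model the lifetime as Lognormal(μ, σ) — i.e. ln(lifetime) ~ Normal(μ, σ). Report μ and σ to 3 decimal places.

If T ~ Lognormal(μ,σ) then ln T ~ Normal(μ,σ), so the p-quantile of ln T is μ + z_p·σ.
ln(2600) = 7.863 and ln(7800) = 8.962; z_{0.13} = -1.126, z_{0.5} = 0.
σ = (8.962 − 7.863)/(0 − (-1.126)) = 0.975.
μ = 7.863 − (-1.126)·0.975 = 8.962.

μ ≈ 8.962, σ ≈ 0.975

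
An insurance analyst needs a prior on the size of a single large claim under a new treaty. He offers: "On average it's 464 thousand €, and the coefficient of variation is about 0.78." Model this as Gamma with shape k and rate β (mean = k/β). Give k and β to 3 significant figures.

k ≈ 1.64, β ≈ 0.00354

For Gamma(k, rate β): mean = k/β, variance = k/β², so CV = 1/√k.
CV = 0.78, hence k = 1/CV² = 1.64.
Then β = k/mean = 1.64/464 = 0.00354.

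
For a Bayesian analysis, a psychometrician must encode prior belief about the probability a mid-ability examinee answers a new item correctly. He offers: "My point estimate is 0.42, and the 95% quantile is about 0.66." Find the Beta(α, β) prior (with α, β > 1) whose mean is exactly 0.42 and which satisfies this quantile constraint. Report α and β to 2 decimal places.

With mean 0.42 fixed, write α = 0.42s, β = 0.58s where s = α+β.
Need P(θ < 0.66) = 0.95 under Beta(0.42s, 0.58s). Normal approximation: (q−m)/√(m(1−m)/s) ≈ z_{0.95} = 1.64, so s ≈ 0.42·0.58·(1.64)²/(0.66−0.42)² = 11.4.
At s = 11.4: P(θ<0.66) ≈ 0.951. Adjusting to match 0.95 gives s ≈ 11.33.
So α = 0.42·11.33 ≈ 4.76, β = 0.58·11.33 ≈ 6.57.

α ≈ 4.76, β ≈ 6.57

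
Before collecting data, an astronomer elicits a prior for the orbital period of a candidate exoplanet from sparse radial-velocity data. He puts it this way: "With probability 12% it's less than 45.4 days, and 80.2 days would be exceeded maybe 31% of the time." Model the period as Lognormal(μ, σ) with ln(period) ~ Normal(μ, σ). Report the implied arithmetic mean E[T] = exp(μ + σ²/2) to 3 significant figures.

E[T] ≈ 71.8 days

If T ~ Lognormal(μ,σ) then ln T ~ Normal(μ,σ), so the p-quantile of ln T is μ + z_p·σ.
ln(45.4) = 3.816 and ln(80.2) = 4.385; z_{0.12} = -1.175, z_{0.69} = 0.4959.
σ = (4.385 − 3.816)/(0.4959 − (-1.175)) = 0.341.
μ = 3.816 − (-1.175)·0.341 = 4.216.
E[T] = exp(μ + σ²/2) = exp(4.216 + 0.0580) = 71.8 days.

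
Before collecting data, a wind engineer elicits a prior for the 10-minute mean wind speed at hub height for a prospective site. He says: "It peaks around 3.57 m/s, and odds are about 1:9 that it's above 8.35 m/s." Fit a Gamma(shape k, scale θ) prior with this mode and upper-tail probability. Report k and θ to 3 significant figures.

k ≈ 3.66, θ ≈ 1.34

Gamma(k,θ) with k>1 has mode (k−1)θ, so θ = 3.57/(k−1).
Need P(X < 8.35) = 0.9 with θ tied to k this way. Start at k = 2, θ = 3.57: P(X<8.35) ≈ 0.678.
Too low — raise k to concentrate. Iterating converges to k ≈ 3.66.
Then θ = 3.57/(3.66−1) ≈ 1.34.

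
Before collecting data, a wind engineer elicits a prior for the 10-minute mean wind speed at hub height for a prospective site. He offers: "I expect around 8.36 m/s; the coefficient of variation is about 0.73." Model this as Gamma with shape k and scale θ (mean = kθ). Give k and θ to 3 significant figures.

k ≈ 1.88, θ ≈ 4.46

For Gamma(k, scale θ): mean = kθ, variance = kθ², so CV = 1/√k.
CV = 0.73, hence k = 1/CV² = 1.88.
Then θ = mean/k = 8.36/1.88 = 4.46.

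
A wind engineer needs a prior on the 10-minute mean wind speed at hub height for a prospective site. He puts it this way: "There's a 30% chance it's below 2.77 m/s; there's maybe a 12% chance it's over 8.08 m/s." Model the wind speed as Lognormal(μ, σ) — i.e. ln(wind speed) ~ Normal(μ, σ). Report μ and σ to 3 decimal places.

μ ≈ 1.349, σ ≈ 0.630

If T ~ Lognormal(μ,σ) then ln T ~ Normal(μ,σ), so the p-quantile of ln T is μ + z_p·σ.
ln(2.77) = 1.019 and ln(8.08) = 2.089; z_{0.3} = -0.5244, z_{0.88} = 1.175.
σ = (2.089 − 1.019)/(1.175 − (-0.5244)) = 0.630.
μ = 1.019 − (-0.5244)·0.630 = 1.349.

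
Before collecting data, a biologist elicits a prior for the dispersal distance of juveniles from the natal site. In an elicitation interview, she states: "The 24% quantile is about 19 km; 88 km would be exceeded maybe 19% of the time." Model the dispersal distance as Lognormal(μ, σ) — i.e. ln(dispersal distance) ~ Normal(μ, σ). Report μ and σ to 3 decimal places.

μ ≈ 3.628, σ ≈ 0.968

If T ~ Lognormal(μ,σ) then ln T ~ Normal(μ,σ), so the p-quantile of ln T is μ + z_p·σ.
ln(19) = 2.944 and ln(88) = 4.477; z_{0.24} = -0.7063, z_{0.81} = 0.8779.
σ = (4.477 − 2.944)/(0.8779 − (-0.7063)) = 0.968.
μ = 2.944 − (-0.7063)·0.968 = 3.628.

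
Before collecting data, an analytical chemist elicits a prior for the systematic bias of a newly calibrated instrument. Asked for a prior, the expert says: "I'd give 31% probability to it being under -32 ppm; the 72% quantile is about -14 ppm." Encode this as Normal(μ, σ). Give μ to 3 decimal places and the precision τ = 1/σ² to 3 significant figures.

μ = -23.726, τ = 0.00359

The p-quantile of Normal(μ,σ) is μ + z_p·σ, with z_{0.31} = -0.4959 and z_{0.72} = 0.5828.
Eliminate σ: μ = (z₂·x₁ − z₁·x₂)/(z₂ − z₁) = (0.5828·-32 − (-0.4959)·-14)/1.079 = -23.726.
Then σ = (x₂ − x₁)/(z₂ − z₁) = (-14 − -32)/1.079 = 16.687.
Precision τ = 1/σ² = 1/16.69² = 0.00359.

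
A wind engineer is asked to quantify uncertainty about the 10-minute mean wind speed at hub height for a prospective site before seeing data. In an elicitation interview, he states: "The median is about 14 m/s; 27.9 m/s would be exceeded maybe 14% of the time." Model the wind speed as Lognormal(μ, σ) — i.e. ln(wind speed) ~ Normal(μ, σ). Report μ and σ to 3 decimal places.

μ ≈ 2.639, σ ≈ 0.638

If T ~ Lognormal(μ,σ) then ln T ~ Normal(μ,σ), so the p-quantile of ln T is μ + z_p·σ.
ln(14) = 2.639 and ln(27.9) = 3.329; z_{0.5} = 0, z_{0.86} = 1.08.
σ = (3.329 − 2.639)/(1.08 − (0)) = 0.638.
μ = 2.639 − (0)·0.638 = 2.639.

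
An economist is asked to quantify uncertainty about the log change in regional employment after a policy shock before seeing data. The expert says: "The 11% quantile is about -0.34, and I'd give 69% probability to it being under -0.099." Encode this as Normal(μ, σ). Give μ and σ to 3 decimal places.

For Normal(μ,σ), the p-quantile is μ + z_p·σ. Here z_{0.11} = -1.227, z_{0.69} = 0.4959.
So -0.34 = μ − 1.227σ and -0.099 = μ + 0.4959σ.
Subtracting: σ = (-0.099 − -0.34)/(0.4959 − (-1.227)) = 0.140.
Then μ = -0.34 − (-1.227)·0.140 = -0.168.

μ = -0.168, σ = 0.140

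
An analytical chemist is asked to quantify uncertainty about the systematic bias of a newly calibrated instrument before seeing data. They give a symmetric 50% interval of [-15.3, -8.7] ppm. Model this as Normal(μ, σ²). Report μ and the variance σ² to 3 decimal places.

μ = -12.000, σ² = 23.937

A symmetric 50% interval runs μ ± z·σ with z = 0.6745.
Half-width = 3.3, so σ = 3.3/0.6745 = 4.8926 and σ² = 23.937.
μ is the interval midpoint, -12.000.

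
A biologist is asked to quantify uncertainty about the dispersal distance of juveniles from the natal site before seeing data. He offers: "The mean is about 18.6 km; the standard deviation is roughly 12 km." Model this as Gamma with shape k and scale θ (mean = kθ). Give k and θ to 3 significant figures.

For Gamma(k, scale θ): mean = kθ, variance = kθ², so CV = 1/√k.
CV = SD/mean = 12/18.6 = 0.6452, hence k = 1/CV² = 2.4.
Then θ = mean/k = 18.6/2.4 = 7.74.

k ≈ 2.4, θ ≈ 7.74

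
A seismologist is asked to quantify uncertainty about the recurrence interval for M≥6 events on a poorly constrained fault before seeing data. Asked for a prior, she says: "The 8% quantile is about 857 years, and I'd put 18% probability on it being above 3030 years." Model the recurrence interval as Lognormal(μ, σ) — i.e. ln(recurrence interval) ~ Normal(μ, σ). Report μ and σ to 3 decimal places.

If T ~ Lognormal(μ,σ) then ln T ~ Normal(μ,σ), so the p-quantile of ln T is μ + z_p·σ.
ln(857) = 6.753 and ln(3030) = 8.016; z_{0.08} = -1.405, z_{0.82} = 0.9154.
σ = (8.016 − 6.753)/(0.9154 − (-1.405)) = 0.544.
μ = 6.753 − (-1.405)·0.544 = 7.518.

μ ≈ 7.518, σ ≈ 0.544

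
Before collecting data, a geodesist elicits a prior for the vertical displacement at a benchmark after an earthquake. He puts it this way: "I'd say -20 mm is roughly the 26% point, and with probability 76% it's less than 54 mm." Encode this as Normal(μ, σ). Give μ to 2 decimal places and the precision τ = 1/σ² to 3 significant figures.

The p-quantile of Normal(μ,σ) is μ + z_p·σ, with z_{0.26} = -0.6433 and z_{0.76} = 0.7063.
Eliminate σ: μ = (z₂·x₁ − z₁·x₂)/(z₂ − z₁) = (0.7063·-20 − (-0.6433)·54)/1.35 = 15.27.
Then σ = (x₂ − x₁)/(z₂ − z₁) = (54 − -20)/1.35 = 54.83.
Precision τ = 1/σ² = 1/54.83² = 0.000333.

μ = 15.27, τ = 0.000333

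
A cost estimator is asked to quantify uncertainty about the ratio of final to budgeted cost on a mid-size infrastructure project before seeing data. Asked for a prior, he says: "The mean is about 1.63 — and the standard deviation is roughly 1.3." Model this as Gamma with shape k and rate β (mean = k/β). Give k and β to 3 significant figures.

For Gamma(k, rate β): mean = k/β, variance = k/β², so CV = 1/√k.
CV = SD/mean = 1.3/1.63 = 0.7975, hence k = 1/CV² = 1.57.
Then β = k/mean = 1.57/1.63 = 0.964.

k ≈ 1.57, β ≈ 0.964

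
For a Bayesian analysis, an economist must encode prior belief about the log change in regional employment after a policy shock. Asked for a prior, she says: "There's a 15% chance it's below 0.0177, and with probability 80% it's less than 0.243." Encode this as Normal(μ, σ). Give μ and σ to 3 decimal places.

μ = 0.142, σ = 0.120

For Normal(μ,σ), the p-quantile is μ + z_p·σ. Here z_{0.15} = -1.036, z_{0.8} = 0.8416.
So 0.0177 = μ − 1.036σ and 0.243 = μ + 0.8416σ.
Subtracting: σ = (0.243 − 0.0177)/(0.8416 − (-1.036)) = 0.120.
Then μ = 0.0177 − (-1.036)·0.120 = 0.142.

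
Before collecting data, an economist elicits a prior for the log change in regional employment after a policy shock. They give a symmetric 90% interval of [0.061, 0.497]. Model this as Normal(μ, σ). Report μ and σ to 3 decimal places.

μ = 0.279, σ = 0.133

A symmetric 90% interval runs μ ± z·σ with z = 1.645.
Half-width = 0.218, so σ = 0.218/1.645 = 0.133.
μ is the interval midpoint, 0.279.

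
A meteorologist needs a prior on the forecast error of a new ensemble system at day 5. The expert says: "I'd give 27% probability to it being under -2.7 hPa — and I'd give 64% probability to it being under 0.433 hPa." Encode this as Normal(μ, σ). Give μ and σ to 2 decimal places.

For Normal(μ,σ), the p-quantile is μ + z_p·σ. Here z_{0.27} = -0.6128, z_{0.64} = 0.3585.
So -2.7 = μ − 0.6128σ and 0.433 = μ + 0.3585σ.
Subtracting: σ = (0.433 − -2.7)/(0.3585 − (-0.6128)) = 3.23.
Then μ = -2.7 − (-0.6128)·3.23 = -0.72.

μ = -0.72, σ = 3.23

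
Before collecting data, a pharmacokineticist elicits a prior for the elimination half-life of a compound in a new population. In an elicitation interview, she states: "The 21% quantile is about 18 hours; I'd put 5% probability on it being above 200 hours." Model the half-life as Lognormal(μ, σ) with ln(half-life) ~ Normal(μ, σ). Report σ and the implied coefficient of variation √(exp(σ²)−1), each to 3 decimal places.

If T ~ Lognormal(μ,σ) then ln T ~ Normal(μ,σ), so the p-quantile of ln T is μ + z_p·σ.
ln(18) = 2.89 and ln(200) = 5.298; z_{0.21} = -0.8064, z_{0.95} = 1.645.
σ = (5.298 − 2.89)/(1.645 − (-0.8064)) = 0.982.
μ = 2.89 − (-0.8064)·0.982 = 3.683.
CV = √(exp(σ²)−1) = √(exp(0.9650)−1) = 1.275.

σ ≈ 0.982, CV ≈ 1.275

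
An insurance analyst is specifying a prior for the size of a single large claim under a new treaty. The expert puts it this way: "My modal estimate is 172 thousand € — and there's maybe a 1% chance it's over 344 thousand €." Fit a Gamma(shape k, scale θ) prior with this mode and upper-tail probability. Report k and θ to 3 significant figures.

k ≈ 11.2, θ ≈ 16.8

Gamma(k,θ) with k>1 has mode (k−1)θ, so θ = 172/(k−1).
Need P(X < 344) = 0.99 with θ tied to k this way. Start at k = 2, θ = 172: P(X<344) ≈ 0.594.
Too low — raise k to concentrate. Iterating converges to k ≈ 11.2.
Then θ = 172/(11.2−1) ≈ 16.8.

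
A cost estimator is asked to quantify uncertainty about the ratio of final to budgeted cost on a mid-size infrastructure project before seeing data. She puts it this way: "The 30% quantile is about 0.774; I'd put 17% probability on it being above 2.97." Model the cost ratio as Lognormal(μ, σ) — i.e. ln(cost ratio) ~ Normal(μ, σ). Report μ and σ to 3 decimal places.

μ ≈ 0.221, σ ≈ 0.909

If T ~ Lognormal(μ,σ) then ln T ~ Normal(μ,σ), so the p-quantile of ln T is μ + z_p·σ.
ln(0.774) = -0.2562 and ln(2.97) = 1.089; z_{0.3} = -0.5244, z_{0.83} = 0.9542.
σ = (1.089 − -0.2562)/(0.9542 − (-0.5244)) = 0.909.
μ = -0.2562 − (-0.5244)·0.909 = 0.221.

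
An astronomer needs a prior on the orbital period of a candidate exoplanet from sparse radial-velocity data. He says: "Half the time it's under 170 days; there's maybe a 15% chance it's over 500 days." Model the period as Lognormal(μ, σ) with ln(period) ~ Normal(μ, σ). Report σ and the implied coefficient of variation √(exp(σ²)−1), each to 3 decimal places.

σ ≈ 1.041, CV ≈ 1.398

If T ~ Lognormal(μ,σ) then ln T ~ Normal(μ,σ), so the p-quantile of ln T is μ + z_p·σ.
ln(170) = 5.136 and ln(500) = 6.215; z_{0.5} = 0, z_{0.85} = 1.036.
σ = (6.215 − 5.136)/(1.036 − (0)) = 1.041.
μ = 5.136 − (0)·1.041 = 5.136.
CV = √(exp(σ²)−1) = √(exp(1.0834)−1) = 1.398.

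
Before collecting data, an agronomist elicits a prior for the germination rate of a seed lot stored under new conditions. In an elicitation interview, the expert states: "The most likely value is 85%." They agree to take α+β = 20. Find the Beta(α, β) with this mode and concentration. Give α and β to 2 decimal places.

α = 16.30, β = 3.70

For α,β > 1 the Beta mode is (α−1)/(α+β−2). With α+β = 20, the mode is (α−1)/18.
Set (α−1)/18 = 0.85 → α = 1 + 0.85·18 = 16.30.
β = 20 − α = 3.70.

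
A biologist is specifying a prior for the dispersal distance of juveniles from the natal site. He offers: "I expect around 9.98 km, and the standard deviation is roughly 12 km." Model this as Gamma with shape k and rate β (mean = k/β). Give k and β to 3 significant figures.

k ≈ 0.692, β ≈ 0.0693

For Gamma(k, rate β): mean = k/β, variance = k/β², so CV = 1/√k.
CV = SD/mean = 12/9.98 = 1.202, hence k = 1/CV² = 0.692.
Then β = k/mean = 0.692/9.98 = 0.0693.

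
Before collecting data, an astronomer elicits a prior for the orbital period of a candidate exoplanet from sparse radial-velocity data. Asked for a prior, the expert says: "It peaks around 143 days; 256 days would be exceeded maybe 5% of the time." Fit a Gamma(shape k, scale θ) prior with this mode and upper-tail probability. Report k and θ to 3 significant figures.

k ≈ 9.22, θ ≈ 17.4

Gamma(k,θ) with k>1 has mode (k−1)θ, so θ = 143/(k−1).
Need P(X < 256) = 0.95 with θ tied to k this way. Start at k = 2, θ = 143: P(X<256) ≈ 0.534.
Too low — raise k to concentrate. Iterating converges to k ≈ 9.22.
Then θ = 143/(9.22−1) ≈ 17.4.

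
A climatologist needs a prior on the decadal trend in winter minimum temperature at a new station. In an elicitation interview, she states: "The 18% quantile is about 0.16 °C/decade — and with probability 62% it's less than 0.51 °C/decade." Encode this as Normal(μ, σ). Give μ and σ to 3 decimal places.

μ = 0.422, σ = 0.287

For Normal(μ,σ), the p-quantile is μ + z_p·σ. Here z_{0.18} = -0.9154, z_{0.62} = 0.3055.
So 0.16 = μ − 0.9154σ and 0.51 = μ + 0.3055σ.
Subtracting: σ = (0.51 − 0.16)/(0.3055 − (-0.9154)) = 0.287.
Then μ = 0.16 − (-0.9154)·0.287 = 0.422.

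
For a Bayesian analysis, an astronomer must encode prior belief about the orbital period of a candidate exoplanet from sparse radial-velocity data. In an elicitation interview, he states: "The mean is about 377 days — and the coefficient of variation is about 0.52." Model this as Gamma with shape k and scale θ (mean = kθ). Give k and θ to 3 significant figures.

For Gamma(k, scale θ): mean = kθ, variance = kθ², so CV = 1/√k.
CV = 0.52, hence k = 1/CV² = 3.7.
Then θ = mean/k = 377/3.7 = 102.

k ≈ 3.7, θ ≈ 102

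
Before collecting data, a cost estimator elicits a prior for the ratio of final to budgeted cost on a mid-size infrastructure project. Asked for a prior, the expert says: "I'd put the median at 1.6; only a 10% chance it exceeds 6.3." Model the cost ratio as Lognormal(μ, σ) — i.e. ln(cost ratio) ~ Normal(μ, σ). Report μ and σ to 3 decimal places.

If T ~ Lognormal(μ,σ) then ln T ~ Normal(μ,σ), so the p-quantile of ln T is μ + z_p·σ.
ln(1.6) = 0.47 and ln(6.3) = 1.841; z_{0.5} = 0, z_{0.9} = 1.282.
σ = (1.841 − 0.47)/(1.282 − (0)) = 1.069.
μ = 0.47 − (0)·1.069 = 0.470.

μ ≈ 0.470, σ ≈ 1.069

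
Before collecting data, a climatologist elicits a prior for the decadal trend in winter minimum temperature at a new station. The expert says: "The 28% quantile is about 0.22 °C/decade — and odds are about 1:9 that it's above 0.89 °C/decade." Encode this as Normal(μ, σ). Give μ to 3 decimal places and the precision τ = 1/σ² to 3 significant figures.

μ = 0.429, τ = 7.74

For Normal(μ,σ), the p-quantile is μ + z_p·σ. Here z_{0.28} = -0.5828, z_{0.9} = 1.282.
So 0.22 = μ − 0.5828σ and 0.89 = μ + 1.282σ.
Subtracting: σ = (0.89 − 0.22)/(1.282 − (-0.5828)) = 0.359.
Then μ = 0.22 − (-0.5828)·0.359 = 0.429.
Precision τ = 1/σ² = 1/0.3594² = 7.74.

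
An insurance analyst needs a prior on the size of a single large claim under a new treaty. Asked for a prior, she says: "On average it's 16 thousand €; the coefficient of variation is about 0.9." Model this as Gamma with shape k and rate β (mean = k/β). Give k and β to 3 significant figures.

For Gamma(k, rate β): mean = k/β, variance = k/β², so CV = 1/√k.
CV = 0.9, hence k = 1/CV² = 1.23.
Then β = k/mean = 1.23/16 = 0.0772.

k ≈ 1.23, β ≈ 0.0772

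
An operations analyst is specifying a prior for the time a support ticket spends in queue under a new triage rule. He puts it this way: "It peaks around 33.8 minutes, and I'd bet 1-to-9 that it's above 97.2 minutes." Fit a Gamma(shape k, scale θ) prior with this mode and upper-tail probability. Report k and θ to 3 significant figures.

k ≈ 2.71, θ ≈ 19.8

Gamma(k,θ) with k>1 has mode (k−1)θ, so θ = 33.8/(k−1).
Need P(X < 97.2) = 0.9 with θ tied to k this way. Start at k = 2, θ = 33.8: P(X<97.2) ≈ 0.782.
Too low — raise k to concentrate. Iterating converges to k ≈ 2.71.
Then θ = 33.8/(2.71−1) ≈ 19.8.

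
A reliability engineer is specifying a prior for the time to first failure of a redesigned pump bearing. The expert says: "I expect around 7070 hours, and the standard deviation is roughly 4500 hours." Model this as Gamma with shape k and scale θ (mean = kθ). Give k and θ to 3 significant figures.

For Gamma(k, scale θ): mean = kθ, variance = kθ², so CV = 1/√k.
CV = SD/mean = 4500/7070 = 0.6365, hence k = 1/CV² = 2.47.
Then θ = mean/k = 7070/2.47 = 2860.

k ≈ 2.47, θ ≈ 2860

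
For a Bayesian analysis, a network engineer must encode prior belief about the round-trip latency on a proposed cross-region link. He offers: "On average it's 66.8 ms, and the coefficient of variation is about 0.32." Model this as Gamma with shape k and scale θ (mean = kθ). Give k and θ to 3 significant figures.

k ≈ 9.77, θ ≈ 6.84

For Gamma(k, scale θ): mean = kθ, variance = kθ², so CV = 1/√k.
CV = 0.32, hence k = 1/CV² = 9.77.
Then θ = mean/k = 66.8/9.77 = 6.84.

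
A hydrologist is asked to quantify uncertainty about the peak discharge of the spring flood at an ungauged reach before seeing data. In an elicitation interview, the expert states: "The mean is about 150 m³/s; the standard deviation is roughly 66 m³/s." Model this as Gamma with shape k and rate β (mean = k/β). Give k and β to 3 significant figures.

k ≈ 5.17, β ≈ 0.0344

For Gamma(k, rate β): mean = k/β, variance = k/β², so CV = 1/√k.
CV = SD/mean = 66/150 = 0.44, hence k = 1/CV² = 5.17.
Then β = k/mean = 5.17/150 = 0.0344.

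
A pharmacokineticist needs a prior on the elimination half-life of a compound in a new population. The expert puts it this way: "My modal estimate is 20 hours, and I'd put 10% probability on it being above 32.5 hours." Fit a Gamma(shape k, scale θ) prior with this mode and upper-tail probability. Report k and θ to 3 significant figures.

k ≈ 8.99, θ ≈ 2.5

Gamma(k,θ) with k>1 has mode (k−1)θ, so θ = 20/(k−1).
Need P(X < 32.5) = 0.9 with θ tied to k this way. Start at k = 2, θ = 20: P(X<32.5) ≈ 0.483.
Too low — raise k to concentrate. Iterating converges to k ≈ 8.99.
Then θ = 20/(8.99−1) ≈ 2.5.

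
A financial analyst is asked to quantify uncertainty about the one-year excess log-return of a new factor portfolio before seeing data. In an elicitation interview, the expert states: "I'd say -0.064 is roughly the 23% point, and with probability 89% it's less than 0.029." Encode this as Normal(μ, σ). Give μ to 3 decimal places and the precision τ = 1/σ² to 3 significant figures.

μ = -0.029, τ = 447

The p-quantile of Normal(μ,σ) is μ + z_p·σ, with z_{0.23} = -0.7388 and z_{0.89} = 1.227.
Eliminate σ: μ = (z₂·x₁ − z₁·x₂)/(z₂ − z₁) = (1.227·-0.064 − (-0.7388)·0.029)/1.965 = -0.029.
Then σ = (x₂ − x₁)/(z₂ − z₁) = (0.029 − -0.064)/1.965 = 0.047.
Precision τ = 1/σ² = 1/0.04732² = 447.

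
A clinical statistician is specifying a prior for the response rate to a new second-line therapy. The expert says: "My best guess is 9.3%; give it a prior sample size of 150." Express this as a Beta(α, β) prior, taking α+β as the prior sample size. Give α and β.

Under the effective-sample-size interpretation, Beta(α, β) has prior mean α/(α+β) and prior sample size α+β.
So α+β = 150 and α/(α+β) = 0.093, giving α = 0.093·150 = 13.95 and β = 150 − 13.95 = 136.05.

α = 13.95, β = 136.05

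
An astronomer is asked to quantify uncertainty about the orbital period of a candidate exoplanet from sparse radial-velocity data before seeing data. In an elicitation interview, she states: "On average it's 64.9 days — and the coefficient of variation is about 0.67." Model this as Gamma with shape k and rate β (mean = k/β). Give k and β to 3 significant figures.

For Gamma(k, rate β): mean = k/β, variance = k/β², so CV = 1/√k.
CV = 0.67, hence k = 1/CV² = 2.23.
Then β = k/mean = 2.23/64.9 = 0.0343.

k ≈ 2.23, β ≈ 0.0343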